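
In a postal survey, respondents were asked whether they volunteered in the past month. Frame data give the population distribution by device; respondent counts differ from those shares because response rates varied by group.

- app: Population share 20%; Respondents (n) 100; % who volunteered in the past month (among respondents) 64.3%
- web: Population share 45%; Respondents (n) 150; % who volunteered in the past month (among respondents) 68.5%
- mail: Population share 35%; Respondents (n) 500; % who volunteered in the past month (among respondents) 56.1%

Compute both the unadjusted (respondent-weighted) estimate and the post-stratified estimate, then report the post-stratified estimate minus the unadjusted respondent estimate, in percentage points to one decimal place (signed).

+3.6 percentage points

Without adjustment, the pooled respondent share is:
  (100/750)×64.3 + (150/750)×68.5 + (500/750)×56.1 = 59.6733%
Reweighting by population device shares:
  0.2×64.3 + 0.45×68.5 + 0.35×56.1 = 63.32%
Difference = 63.32 − 59.6733 = 3.6467 pp.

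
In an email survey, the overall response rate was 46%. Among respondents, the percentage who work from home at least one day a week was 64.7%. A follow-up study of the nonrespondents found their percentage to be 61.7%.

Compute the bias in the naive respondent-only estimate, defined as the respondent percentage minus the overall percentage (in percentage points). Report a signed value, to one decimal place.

+1.6 percentage points

Nonresponse fraction = 1 − 0.46 = 0.54.
Bias = (nonresponse fraction) × (respondent percentage − nonrespondent percentage)
     = 0.54 × (64.7 − 61.7) = 0.54 × 3 = 1.62.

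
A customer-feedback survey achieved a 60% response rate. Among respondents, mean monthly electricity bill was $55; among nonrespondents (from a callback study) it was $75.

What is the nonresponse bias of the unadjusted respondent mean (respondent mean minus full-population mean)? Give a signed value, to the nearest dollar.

Nonresponse fraction = 1 − 0.6 = 0.4.
Bias = (nonresponse fraction) × (respondent mean − nonrespondent mean)
     = 0.4 × (55 − 75) = 0.4 × -20 = -8.

-$8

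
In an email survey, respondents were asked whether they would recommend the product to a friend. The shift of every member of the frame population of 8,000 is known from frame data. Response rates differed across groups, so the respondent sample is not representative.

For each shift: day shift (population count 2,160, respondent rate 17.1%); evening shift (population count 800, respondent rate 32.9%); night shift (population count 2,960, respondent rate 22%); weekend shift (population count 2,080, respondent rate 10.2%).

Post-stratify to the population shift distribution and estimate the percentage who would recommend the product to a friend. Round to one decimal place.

Each cell contributes population-share × respondent value:
  day shift: (2,160/8,000) × 17.1 = 4.617
  evening shift: (800/8,000) × 32.9 = 3.29
  night shift: (2,960/8,000) × 22 = 8.14
  weekend shift: (2,080/8,000) × 10.2 = 2.652
Post-stratified estimate = 18.699 → 18.7%.

18.7%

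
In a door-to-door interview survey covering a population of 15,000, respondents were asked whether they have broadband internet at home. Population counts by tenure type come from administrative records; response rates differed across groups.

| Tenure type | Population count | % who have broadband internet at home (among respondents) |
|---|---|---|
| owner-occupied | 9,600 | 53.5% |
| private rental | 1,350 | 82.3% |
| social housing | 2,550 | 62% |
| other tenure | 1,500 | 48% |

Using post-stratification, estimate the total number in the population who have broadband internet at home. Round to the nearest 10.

8,550

Each cell contributes its population count × the respondent rate:
  owner-occupied: 9,600 × 53.5% = 5136
  private rental: 1,350 × 82.3% = 1111.05
  social housing: 2,550 × 62% = 1581
  other tenure: 1,500 × 48% = 720
Estimated total = 8548.05 → 8,550.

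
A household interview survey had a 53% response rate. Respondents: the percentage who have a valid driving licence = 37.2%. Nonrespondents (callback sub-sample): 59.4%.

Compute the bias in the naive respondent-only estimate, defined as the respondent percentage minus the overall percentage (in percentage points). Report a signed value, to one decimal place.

Nonresponse fraction = 1 − 0.53 = 0.47.
Bias = (nonresponse fraction) × (respondent percentage − nonrespondent percentage)
     = 0.47 × (37.2 − 59.4) = 0.47 × -22.2 = -10.434.

-10.4 percentage points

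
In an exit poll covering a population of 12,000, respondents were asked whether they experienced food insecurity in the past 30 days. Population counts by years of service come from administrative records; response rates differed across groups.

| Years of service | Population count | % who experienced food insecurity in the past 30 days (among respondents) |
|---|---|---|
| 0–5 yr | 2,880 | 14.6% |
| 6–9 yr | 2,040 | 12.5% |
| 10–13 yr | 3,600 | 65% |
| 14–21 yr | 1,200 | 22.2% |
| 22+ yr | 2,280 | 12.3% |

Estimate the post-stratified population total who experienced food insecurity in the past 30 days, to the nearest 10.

3,560

Each cell contributes its population count × the respondent rate:
  0–5 yr: 2,880 × 14.6% = 420.48
  6–9 yr: 2,040 × 12.5% = 255
  10–13 yr: 3,600 × 65% = 2340
  14–21 yr: 1,200 × 22.2% = 266.4
  22+ yr: 2,280 × 12.3% = 280.44
Estimated total = 3562.32 → 3,560.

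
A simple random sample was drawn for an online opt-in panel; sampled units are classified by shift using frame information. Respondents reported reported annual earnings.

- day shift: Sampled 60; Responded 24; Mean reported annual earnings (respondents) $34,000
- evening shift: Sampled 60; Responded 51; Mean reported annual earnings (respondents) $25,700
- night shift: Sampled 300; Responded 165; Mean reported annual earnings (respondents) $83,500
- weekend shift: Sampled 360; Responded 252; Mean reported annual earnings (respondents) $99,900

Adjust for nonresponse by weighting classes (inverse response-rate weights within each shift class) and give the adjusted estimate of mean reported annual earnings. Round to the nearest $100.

$82,800

Class response rates: day shift 24/60 = 40%, evening shift 51/60 = 85%, night shift 165/300 = 55%, weekend shift 252/360 = 70%.
Each respondent's weight = sampled/responded in their class; summing within a class gives n_sampled, so:
  day shift: 60 × 34,000 = 2,040,000
  evening shift: 60 × 25,700 = 1,542,000
  night shift: 300 × 83,500 = 25,050,000
  weekend shift: 360 × 99,900 = 35,964,000
Adjusted estimate = 64,596,000 / 780 = 82815.4 → $82,800.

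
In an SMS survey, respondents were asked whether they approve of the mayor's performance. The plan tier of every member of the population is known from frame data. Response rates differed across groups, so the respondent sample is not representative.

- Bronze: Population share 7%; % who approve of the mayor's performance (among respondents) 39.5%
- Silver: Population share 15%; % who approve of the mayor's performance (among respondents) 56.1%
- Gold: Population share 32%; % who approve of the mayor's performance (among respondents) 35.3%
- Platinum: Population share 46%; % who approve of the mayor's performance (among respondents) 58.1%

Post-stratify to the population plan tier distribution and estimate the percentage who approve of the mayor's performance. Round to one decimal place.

Post-stratification weights by population share, not respondent share:
  Bronze: 0.07 × 39.5 = 2.765
  Silver: 0.15 × 56.1 = 8.415
  Gold: 0.32 × 35.3 = 11.296
  Platinum: 0.46 × 58.1 = 26.726
Post-stratified estimate = 49.202 → 49.2%.

49.2%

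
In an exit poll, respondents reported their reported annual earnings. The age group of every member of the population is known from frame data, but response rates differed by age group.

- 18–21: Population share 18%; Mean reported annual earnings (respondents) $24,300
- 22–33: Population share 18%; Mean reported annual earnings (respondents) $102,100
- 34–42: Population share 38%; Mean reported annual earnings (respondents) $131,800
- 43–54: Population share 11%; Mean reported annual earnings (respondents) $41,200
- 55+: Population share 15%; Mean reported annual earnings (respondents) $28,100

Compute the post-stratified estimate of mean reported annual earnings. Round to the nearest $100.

Post-stratification weights by population share, not respondent share:
  18–21: 0.18 × 24,300 = 4374
  22–33: 0.18 × 102,100 = 18,378
  34–42: 0.38 × 131,800 = 50,084
  43–54: 0.11 × 41,200 = 4532
  55+: 0.15 × 28,100 = 4215
Post-stratified estimate = 81,583 → $81,600.

$81,600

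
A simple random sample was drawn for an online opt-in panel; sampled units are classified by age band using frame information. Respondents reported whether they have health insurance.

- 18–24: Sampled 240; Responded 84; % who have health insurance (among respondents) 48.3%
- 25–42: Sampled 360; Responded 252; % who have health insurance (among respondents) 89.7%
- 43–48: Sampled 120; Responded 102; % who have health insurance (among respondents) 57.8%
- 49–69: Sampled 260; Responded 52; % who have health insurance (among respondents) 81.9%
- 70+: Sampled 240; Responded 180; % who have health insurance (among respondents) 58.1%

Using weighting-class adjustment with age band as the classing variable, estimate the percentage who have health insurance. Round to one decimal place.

70.5%

Response rates by class: 18–24 84/240 = 35%, 25–42 252/360 = 70%, 43–48 102/120 = 85%, 49–69 52/260 = 20%, 70+ 180/240 = 75%.
Weighting each respondent by the inverse class response rate inflates each class back to its sampled size, so the class weight is n_sampled:
  18–24: 240 × 48.3 = 11,592
  25–42: 360 × 89.7 = 32,292
  43–48: 120 × 57.8 = 6936
  49–69: 260 × 81.9 = 21,294
  70+: 240 × 58.1 = 13,944
Adjusted estimate = 86,058 / 1,220 = 70.5393 → 70.5%.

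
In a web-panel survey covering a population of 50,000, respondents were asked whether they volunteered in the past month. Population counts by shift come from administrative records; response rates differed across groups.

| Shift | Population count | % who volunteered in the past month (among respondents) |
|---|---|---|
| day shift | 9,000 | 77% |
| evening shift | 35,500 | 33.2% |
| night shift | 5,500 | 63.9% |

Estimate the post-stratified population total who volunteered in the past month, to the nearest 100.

Each cell contributes its population count × the respondent rate:
  day shift: 9,000 × 77% = 6930
  evening shift: 35,500 × 33.2% = 11,786
  night shift: 5,500 × 63.9% = 3514.5
Estimated total = 22230.5 → 22,200.

22,200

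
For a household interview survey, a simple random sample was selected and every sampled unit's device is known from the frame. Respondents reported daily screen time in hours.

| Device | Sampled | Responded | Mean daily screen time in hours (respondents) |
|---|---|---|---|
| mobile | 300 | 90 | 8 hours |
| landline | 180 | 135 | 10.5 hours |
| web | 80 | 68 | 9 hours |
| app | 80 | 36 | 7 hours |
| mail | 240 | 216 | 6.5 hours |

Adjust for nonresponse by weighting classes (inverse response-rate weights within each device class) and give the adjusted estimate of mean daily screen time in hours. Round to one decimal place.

Class response rates: mobile 90/300 = 30%, landline 135/180 = 75%, web 68/80 = 85%, app 36/80 = 45%, mail 216/240 = 90%.
Inverse-response-rate weighting restores each class to its sampled count, so class totals weight by n_sampled:
  mobile: 300 × 8 = 2400
  landline: 180 × 10.5 = 1890
  web: 80 × 9 = 720
  app: 80 × 7 = 560
  mail: 240 × 6.5 = 1560
Adjusted estimate = 7130 / 880 = 8.10227 → 8.1.

8.1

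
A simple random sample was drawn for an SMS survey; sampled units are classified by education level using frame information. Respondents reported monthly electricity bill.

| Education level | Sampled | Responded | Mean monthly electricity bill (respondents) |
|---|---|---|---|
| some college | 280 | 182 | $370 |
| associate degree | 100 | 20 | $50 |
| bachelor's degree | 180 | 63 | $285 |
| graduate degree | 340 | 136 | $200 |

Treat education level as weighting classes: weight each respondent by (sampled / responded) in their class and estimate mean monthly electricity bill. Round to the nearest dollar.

$253

Class response rates: some college 182/280 = 65%, associate degree 20/100 = 20%, bachelor's degree 63/180 = 35%, graduate degree 136/340 = 40%.
Weighting each respondent by the inverse class response rate inflates each class back to its sampled size, so the class weight is n_sampled:
  some college: 280 × 370 = 103,600
  associate degree: 100 × 50 = 5000
  bachelor's degree: 180 × 285 = 51,300
  graduate degree: 340 × 200 = 68,000
Adjusted estimate = 227,900 / 900 = 253.222 → $253.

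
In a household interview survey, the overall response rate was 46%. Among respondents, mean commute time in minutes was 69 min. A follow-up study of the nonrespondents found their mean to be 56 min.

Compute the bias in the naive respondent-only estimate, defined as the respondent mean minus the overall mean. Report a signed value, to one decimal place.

+7.0

Nonresponse fraction = 1 − 0.46 = 0.54.
Bias = (nonresponse fraction) × (respondent mean − nonrespondent mean)
     = 0.54 × (69 − 56) = 0.54 × 13 = 7.02.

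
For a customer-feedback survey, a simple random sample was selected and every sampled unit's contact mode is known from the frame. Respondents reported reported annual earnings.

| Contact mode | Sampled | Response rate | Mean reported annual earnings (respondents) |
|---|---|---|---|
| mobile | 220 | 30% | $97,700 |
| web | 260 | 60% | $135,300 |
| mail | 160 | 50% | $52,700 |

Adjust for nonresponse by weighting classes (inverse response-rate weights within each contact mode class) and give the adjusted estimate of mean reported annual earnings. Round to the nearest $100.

$101,700

Inverse-response-rate weighting restores each class to its sampled count, so class totals weight by n_sampled:
  mobile: 220 × 97,700 = 21,494,000
  web: 260 × 135,300 = 35,178,000
  mail: 160 × 52,700 = 8,432,000
Adjusted estimate = 65,104,000 / 640 = 101,725 → $101,700.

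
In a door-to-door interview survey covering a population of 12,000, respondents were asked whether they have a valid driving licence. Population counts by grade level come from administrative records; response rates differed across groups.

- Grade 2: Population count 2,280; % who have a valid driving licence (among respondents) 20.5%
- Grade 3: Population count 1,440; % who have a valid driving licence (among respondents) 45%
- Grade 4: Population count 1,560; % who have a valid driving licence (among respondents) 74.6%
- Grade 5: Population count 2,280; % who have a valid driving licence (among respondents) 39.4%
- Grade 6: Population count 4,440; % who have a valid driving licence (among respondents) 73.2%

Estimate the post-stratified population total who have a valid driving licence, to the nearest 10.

6,430

Estimated count per cell = population count × respondent percentage:
  Grade 2: 2,280 × 20.5% = 467.4
  Grade 3: 1,440 × 45% = 648
  Grade 4: 1,560 × 74.6% = 1163.76
  Grade 5: 2,280 × 39.4% = 898.32
  Grade 6: 4,440 × 73.2% = 3250.08
Estimated total = 6427.56 → 6,430.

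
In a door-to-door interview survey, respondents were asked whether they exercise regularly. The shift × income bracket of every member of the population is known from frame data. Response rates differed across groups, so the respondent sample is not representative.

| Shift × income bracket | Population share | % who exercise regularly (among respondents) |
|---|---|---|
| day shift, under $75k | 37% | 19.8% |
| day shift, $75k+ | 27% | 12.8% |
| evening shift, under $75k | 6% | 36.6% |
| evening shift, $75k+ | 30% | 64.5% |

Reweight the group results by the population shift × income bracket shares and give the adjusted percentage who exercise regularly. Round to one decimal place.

Post-stratification weights by population share, not respondent share:
  day shift, under $75k: 0.37 × 19.8 = 7.326
  day shift, $75k+: 0.27 × 12.8 = 3.456
  evening shift, under $75k: 0.06 × 36.6 = 2.196
  evening shift, $75k+: 0.3 × 64.5 = 19.35
Post-stratified estimate = 32.328 → 32.3%.

32.3%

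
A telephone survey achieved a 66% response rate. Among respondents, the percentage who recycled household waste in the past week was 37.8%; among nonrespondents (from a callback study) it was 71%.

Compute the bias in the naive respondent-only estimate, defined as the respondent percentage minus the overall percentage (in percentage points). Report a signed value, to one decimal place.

-11.3 percentage points

Nonresponse fraction = 1 − 0.66 = 0.34.
Bias = (nonresponse fraction) × (respondent percentage − nonrespondent percentage)
     = 0.34 × (37.8 − 71) = 0.34 × -33.2 = -11.288.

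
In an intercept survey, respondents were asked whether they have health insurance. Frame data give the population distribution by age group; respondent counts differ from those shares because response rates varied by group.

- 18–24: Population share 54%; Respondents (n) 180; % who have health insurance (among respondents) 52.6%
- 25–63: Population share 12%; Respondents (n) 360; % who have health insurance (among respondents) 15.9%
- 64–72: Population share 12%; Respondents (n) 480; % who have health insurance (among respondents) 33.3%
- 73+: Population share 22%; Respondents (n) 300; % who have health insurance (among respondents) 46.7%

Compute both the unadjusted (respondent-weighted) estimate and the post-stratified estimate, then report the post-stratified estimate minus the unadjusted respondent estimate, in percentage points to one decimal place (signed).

Without adjustment, the pooled respondent share is:
  (180/1320)×52.6 + (360/1320)×15.9 + (480/1320)×33.3 + (300/1320)×46.7 = 34.2318%
Reweighting by population age group shares:
  0.54×52.6 + 0.12×15.9 + 0.12×33.3 + 0.22×46.7 = 44.582%
Difference = 44.582 − 34.2318 = 10.3502 pp.

+10.4 percentage points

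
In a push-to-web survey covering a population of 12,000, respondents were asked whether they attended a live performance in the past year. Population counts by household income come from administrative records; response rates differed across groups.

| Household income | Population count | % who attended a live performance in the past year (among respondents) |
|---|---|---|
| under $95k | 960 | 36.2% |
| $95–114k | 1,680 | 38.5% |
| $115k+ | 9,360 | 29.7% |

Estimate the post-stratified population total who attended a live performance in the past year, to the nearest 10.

Apply each group's respondent rate to its population count:
  under $95k: 960 × 36.2% = 347.52
  $95–114k: 1,680 × 38.5% = 646.8
  $115k+: 9,360 × 29.7% = 2779.92
Estimated total = 3774.24 → 3,770.

3,770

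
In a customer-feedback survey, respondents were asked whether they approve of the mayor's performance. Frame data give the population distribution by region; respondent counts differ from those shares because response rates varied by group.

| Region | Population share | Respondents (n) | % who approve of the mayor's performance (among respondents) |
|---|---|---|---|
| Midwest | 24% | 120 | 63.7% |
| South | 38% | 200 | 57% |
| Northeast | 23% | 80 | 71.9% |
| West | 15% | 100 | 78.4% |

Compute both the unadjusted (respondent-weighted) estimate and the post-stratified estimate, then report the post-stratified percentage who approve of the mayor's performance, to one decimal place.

65.2%

Naive respondent-only estimate (weights = respondent counts):
  (120/500)×63.7 + (200/500)×57 + (80/500)×71.9 + (100/500)×78.4 = 65.272%
Reweighting by population region shares:
  0.24×63.7 + 0.38×57 + 0.23×71.9 + 0.15×78.4 = 65.245%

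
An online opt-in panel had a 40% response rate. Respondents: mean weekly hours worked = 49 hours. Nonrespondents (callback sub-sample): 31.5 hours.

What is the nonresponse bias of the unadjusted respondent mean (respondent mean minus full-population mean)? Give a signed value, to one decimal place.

+10.5

Nonresponse fraction = 1 − 0.4 = 0.6.
Bias = (nonresponse fraction) × (respondent mean − nonrespondent mean)
     = 0.6 × (49 − 31.5) = 0.6 × 17.5 = 10.5.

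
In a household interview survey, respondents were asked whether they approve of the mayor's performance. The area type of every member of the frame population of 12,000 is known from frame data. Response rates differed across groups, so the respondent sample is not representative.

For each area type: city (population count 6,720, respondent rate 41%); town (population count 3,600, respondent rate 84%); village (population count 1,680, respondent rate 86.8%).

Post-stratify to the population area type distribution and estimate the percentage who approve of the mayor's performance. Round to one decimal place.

Post-stratification weights by population share, not respondent share:
  city: (6,720/12,000) × 41 = 22.96
  town: (3,600/12,000) × 84 = 25.2
  village: (1,680/12,000) × 86.8 = 12.152
Post-stratified estimate = 60.312 → 60.3%.

60.3%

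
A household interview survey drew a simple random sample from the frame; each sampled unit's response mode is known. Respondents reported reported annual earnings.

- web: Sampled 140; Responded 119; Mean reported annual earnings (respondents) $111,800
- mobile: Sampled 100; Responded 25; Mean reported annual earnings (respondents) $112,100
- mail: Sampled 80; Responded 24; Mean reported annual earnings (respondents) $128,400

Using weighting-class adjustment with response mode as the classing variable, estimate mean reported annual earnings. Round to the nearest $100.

$116,000

Class response rates: web 119/140 = 85%, mobile 25/100 = 25%, mail 24/80 = 30%.
Each respondent's weight = sampled/responded in their class; summing within a class gives n_sampled, so:
  web: 140 × 111,800 = 15,652,000
  mobile: 100 × 112,100 = 11,210,000
  mail: 80 × 128,400 = 10,272,000
Adjusted estimate = 37,134,000 / 320 = 116044 → $116,000.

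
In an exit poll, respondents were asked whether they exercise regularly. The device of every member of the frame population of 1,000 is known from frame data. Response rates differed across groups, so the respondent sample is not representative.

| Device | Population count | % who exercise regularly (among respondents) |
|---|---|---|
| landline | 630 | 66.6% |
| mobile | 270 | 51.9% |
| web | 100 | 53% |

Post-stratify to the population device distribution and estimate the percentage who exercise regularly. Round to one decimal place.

61.3%

Each cell contributes population-share × respondent value:
  landline: (630/1,000) × 66.6 = 41.958
  mobile: (270/1,000) × 51.9 = 14.013
  web: (100/1,000) × 53 = 5.3
Post-stratified estimate = 61.271 → 61.3%.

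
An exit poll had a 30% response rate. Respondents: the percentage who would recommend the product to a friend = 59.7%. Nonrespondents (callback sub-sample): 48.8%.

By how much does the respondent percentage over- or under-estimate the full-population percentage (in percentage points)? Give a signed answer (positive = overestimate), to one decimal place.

+7.6 percentage points

Nonresponse fraction = 1 − 0.3 = 0.7.
Bias = (nonresponse fraction) × (respondent percentage − nonrespondent percentage)
     = 0.7 × (59.7 − 48.8) = 0.7 × 10.9 = 7.63.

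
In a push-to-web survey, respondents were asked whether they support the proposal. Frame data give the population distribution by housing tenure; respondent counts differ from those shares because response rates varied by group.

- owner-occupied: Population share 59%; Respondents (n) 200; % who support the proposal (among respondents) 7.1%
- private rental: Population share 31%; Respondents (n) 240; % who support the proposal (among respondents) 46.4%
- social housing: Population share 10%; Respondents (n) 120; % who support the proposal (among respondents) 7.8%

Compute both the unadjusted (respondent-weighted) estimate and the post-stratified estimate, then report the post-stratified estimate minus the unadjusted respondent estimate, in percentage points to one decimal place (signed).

Without adjustment, the pooled respondent share is:
  (200/560)×7.1 + (240/560)×46.4 + (120/560)×7.8 = 24.0929%
Post-stratifying to population shares instead:
  0.59×7.1 + 0.31×46.4 + 0.1×7.8 = 19.353%
Difference = 19.353 − 24.0929 = -4.7399 pp.

-4.7 percentage points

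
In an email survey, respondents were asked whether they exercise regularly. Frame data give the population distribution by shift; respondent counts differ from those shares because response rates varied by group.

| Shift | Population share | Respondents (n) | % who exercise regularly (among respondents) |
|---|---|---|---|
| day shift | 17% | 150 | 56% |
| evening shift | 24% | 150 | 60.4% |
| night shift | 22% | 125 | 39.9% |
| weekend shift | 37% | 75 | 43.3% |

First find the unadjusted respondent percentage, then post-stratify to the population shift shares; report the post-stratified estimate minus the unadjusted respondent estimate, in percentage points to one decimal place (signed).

-2.6 percentage points

Unadjusted (pooled respondent) estimate weights by respondent counts:
  (150/500)×56 + (150/500)×60.4 + (125/500)×39.9 + (75/500)×43.3 = 51.39%
Post-stratifying to population shares instead:
  0.17×56 + 0.24×60.4 + 0.22×39.9 + 0.37×43.3 = 48.815%
Difference = 48.815 − 51.39 = -2.575 pp.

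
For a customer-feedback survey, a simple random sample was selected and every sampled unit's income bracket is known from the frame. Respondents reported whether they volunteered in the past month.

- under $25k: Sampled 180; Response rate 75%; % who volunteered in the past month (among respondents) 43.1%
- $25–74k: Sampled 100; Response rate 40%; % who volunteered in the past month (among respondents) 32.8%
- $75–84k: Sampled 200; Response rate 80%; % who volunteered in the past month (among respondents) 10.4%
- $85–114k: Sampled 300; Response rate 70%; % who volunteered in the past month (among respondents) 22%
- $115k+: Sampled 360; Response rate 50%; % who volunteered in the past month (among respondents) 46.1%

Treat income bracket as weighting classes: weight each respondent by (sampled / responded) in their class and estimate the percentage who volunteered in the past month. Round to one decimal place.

Inverse-response-rate weighting restores each class to its sampled count, so class totals weight by n_sampled:
  under $25k: 180 × 43.1 = 7758
  $25–74k: 100 × 32.8 = 3280
  $75–84k: 200 × 10.4 = 2080
  $85–114k: 300 × 22 = 6600
  $115k+: 360 × 46.1 = 16,596
Adjusted estimate = 36,314 / 1,140 = 31.8544 → 31.9%.

31.9%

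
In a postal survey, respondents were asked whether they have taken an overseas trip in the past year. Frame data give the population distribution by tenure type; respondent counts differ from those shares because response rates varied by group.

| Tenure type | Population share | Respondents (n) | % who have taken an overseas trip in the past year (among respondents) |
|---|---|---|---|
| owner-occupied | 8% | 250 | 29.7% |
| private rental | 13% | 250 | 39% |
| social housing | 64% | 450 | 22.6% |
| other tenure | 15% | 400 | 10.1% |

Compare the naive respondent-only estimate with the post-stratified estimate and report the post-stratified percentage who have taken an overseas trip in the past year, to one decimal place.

23.4%

Without adjustment, the pooled respondent share is:
  (250/1350)×29.7 + (250/1350)×39 + (450/1350)×22.6 + (400/1350)×10.1 = 23.2481%
Post-stratified estimate weights by population shares:
  0.08×29.7 + 0.13×39 + 0.64×22.6 + 0.15×10.1 = 23.425%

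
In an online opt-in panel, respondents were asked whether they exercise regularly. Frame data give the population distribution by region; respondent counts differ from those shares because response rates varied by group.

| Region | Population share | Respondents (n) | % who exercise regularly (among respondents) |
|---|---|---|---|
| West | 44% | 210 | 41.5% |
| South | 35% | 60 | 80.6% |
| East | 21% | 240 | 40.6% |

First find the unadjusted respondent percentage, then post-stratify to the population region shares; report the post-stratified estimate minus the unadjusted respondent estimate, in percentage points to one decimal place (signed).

Without adjustment, the pooled respondent share is:
  (210/510)×41.5 + (60/510)×80.6 + (240/510)×40.6 = 45.6765%
Post-stratifying to population shares instead:
  0.44×41.5 + 0.35×80.6 + 0.21×40.6 = 54.996%
Difference = 54.996 − 45.6765 = 9.3195 pp.

+9.3 percentage points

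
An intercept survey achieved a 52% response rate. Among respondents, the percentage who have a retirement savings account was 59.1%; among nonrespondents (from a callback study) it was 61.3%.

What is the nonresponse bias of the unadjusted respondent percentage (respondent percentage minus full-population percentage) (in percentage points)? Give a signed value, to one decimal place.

Nonresponse fraction = 1 − 0.52 = 0.48.
Bias = (nonresponse fraction) × (respondent percentage − nonrespondent percentage)
     = 0.48 × (59.1 − 61.3) = 0.48 × -2.2 = -1.056.

-1.1 percentage points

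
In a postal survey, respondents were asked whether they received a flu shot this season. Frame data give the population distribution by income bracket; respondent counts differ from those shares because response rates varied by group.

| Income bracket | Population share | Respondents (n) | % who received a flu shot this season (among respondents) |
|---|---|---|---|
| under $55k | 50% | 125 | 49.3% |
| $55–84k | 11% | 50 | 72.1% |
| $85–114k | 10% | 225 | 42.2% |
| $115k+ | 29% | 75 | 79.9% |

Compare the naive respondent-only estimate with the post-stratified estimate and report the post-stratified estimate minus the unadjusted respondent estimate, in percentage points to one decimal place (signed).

+6.8 percentage points

Without adjustment, the pooled respondent share is:
  (125/475)×49.3 + (50/475)×72.1 + (225/475)×42.2 + (75/475)×79.9 = 53.1684%
Post-stratified estimate weights by population shares:
  0.5×49.3 + 0.11×72.1 + 0.1×42.2 + 0.29×79.9 = 59.972%
Difference = 59.972 − 53.1684 = 6.8036 pp.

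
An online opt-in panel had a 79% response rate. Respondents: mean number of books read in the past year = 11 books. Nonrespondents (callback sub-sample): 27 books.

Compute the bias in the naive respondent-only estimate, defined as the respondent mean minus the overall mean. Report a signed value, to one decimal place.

-3.4

Nonresponse fraction = 1 − 0.79 = 0.21.
Bias = (nonresponse fraction) × (respondent mean − nonrespondent mean)
     = 0.21 × (11 − 27) = 0.21 × -16 = -3.36.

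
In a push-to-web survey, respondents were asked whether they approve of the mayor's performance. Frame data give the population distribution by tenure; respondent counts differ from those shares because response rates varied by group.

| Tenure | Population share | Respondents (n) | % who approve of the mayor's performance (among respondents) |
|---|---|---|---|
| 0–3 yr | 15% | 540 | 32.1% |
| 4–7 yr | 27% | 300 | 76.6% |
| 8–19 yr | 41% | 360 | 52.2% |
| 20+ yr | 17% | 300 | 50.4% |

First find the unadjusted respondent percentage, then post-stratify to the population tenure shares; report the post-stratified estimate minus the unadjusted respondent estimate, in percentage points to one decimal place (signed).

+6.0 percentage points

Naive respondent-only estimate (weights = respondent counts):
  (540/1500)×32.1 + (300/1500)×76.6 + (360/1500)×52.2 + (300/1500)×50.4 = 49.484%
Reweighting by population tenure shares:
  0.15×32.1 + 0.27×76.6 + 0.41×52.2 + 0.17×50.4 = 55.467%
Difference = 55.467 − 49.484 = 5.983 pp.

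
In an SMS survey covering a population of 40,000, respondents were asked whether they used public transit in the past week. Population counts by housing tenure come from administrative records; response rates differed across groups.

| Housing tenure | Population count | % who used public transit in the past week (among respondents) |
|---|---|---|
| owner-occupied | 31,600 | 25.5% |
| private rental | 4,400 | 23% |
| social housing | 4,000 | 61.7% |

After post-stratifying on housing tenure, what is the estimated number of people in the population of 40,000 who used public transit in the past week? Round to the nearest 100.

Estimated count per cell = population count × respondent percentage:
  owner-occupied: 31,600 × 25.5% = 8058
  private rental: 4,400 × 23% = 1012
  social housing: 4,000 × 61.7% = 2468
Estimated total = 11,538 → 11,500.

11,500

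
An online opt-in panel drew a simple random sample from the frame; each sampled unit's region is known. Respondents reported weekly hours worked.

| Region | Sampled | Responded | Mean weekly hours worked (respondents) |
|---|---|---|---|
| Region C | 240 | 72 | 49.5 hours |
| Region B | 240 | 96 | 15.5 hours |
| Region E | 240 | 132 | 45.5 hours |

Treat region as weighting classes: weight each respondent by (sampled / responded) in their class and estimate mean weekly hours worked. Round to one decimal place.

Response rates by class: Region C 72/240 = 30%, Region B 96/240 = 40%, Region E 132/240 = 55%.
Weighting each respondent by the inverse class response rate inflates each class back to its sampled size, so the class weight is n_sampled:
  Region C: 240 × 49.5 = 11,880
  Region B: 240 × 15.5 = 3720
  Region E: 240 × 45.5 = 10,920
Adjusted estimate = 26,520 / 720 = 36.8333 → 36.8.

36.8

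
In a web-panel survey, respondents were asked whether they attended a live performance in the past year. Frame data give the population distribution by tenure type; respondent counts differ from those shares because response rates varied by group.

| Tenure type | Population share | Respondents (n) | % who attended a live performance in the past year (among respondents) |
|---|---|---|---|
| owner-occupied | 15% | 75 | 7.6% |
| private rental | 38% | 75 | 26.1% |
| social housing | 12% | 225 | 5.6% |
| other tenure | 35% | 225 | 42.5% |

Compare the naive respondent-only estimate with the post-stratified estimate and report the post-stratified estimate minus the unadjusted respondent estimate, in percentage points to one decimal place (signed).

+4.4 percentage points

Without adjustment, the pooled respondent share is:
  (75/600)×7.6 + (75/600)×26.1 + (225/600)×5.6 + (225/600)×42.5 = 22.25%
Post-stratified estimate weights by population shares:
  0.15×7.6 + 0.38×26.1 + 0.12×5.6 + 0.35×42.5 = 26.605%
Difference = 26.605 − 22.25 = 4.355 pp.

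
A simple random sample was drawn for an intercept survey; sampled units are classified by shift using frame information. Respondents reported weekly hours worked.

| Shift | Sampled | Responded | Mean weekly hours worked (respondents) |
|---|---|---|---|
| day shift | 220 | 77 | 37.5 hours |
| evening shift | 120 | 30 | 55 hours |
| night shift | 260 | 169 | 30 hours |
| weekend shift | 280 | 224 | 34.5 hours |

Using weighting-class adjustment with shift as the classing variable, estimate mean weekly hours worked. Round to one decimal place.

36.7

Class response rates: day shift 77/220 = 35%, evening shift 30/120 = 25%, night shift 169/260 = 65%, weekend shift 224/280 = 80%.
Inverse-response-rate weighting restores each class to its sampled count, so class totals weight by n_sampled:
  day shift: 220 × 37.5 = 8250
  evening shift: 120 × 55 = 6600
  night shift: 260 × 30 = 7800
  weekend shift: 280 × 34.5 = 9660
Adjusted estimate = 32,310 / 880 = 36.7159 → 36.7.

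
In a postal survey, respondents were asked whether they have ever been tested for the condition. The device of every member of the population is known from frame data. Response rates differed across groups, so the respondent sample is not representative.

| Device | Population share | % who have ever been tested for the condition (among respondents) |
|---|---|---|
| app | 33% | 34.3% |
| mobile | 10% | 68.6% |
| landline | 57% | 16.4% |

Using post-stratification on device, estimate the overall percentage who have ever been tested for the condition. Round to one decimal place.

27.5%

Post-stratification weights by population share, not respondent share:
  app: 0.33 × 34.3 = 11.319
  mobile: 0.1 × 68.6 = 6.86
  landline: 0.57 × 16.4 = 9.348
Post-stratified estimate = 27.527 → 27.5%.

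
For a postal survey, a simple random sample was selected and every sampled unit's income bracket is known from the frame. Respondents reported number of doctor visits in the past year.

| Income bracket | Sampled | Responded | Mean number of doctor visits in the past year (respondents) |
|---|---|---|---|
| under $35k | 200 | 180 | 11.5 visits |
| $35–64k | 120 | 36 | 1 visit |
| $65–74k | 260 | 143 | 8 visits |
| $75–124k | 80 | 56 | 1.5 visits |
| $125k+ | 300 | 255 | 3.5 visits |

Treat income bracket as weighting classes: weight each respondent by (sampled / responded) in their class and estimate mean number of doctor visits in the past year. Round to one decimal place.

Response rates by class: under $35k 180/200 = 90%, $35–64k 36/120 = 30%, $65–74k 143/260 = 55%, $75–124k 56/80 = 70%, $125k+ 255/300 = 85%.
Each respondent's weight = sampled/responded in their class; summing within a class gives n_sampled, so:
  under $35k: 200 × 11.5 = 2300
  $35–64k: 120 × 1 = 120
  $65–74k: 260 × 8 = 2080
  $75–124k: 80 × 1.5 = 120
  $125k+: 300 × 3.5 = 1050
Adjusted estimate = 5670 / 960 = 5.90625 → 5.9.

5.9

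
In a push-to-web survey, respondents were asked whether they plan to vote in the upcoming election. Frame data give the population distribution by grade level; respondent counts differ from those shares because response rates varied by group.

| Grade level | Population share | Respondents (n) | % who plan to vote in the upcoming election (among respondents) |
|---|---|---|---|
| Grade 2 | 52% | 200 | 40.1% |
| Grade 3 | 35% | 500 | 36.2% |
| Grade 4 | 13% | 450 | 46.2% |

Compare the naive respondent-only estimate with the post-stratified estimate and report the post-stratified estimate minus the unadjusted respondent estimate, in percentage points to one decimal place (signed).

-1.3 percentage points

Without adjustment, the pooled respondent share is:
  (200/1150)×40.1 + (500/1150)×36.2 + (450/1150)×46.2 = 40.7913%
Reweighting by population grade level shares:
  0.52×40.1 + 0.35×36.2 + 0.13×46.2 = 39.528%
Difference = 39.528 − 40.7913 = -1.2633 pp.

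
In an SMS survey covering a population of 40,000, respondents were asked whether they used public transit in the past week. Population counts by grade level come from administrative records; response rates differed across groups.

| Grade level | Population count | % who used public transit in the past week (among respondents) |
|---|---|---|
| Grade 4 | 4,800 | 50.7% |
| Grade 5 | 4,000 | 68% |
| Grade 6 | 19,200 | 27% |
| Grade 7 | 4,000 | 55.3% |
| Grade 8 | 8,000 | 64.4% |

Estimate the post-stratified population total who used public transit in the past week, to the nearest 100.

Apply each group's respondent rate to its population count:
  Grade 4: 4,800 × 50.7% = 2433.6
  Grade 5: 4,000 × 68% = 2720
  Grade 6: 19,200 × 27% = 5184
  Grade 7: 4,000 × 55.3% = 2212
  Grade 8: 8,000 × 64.4% = 5152
Estimated total = 17701.6 → 17,700.

17,700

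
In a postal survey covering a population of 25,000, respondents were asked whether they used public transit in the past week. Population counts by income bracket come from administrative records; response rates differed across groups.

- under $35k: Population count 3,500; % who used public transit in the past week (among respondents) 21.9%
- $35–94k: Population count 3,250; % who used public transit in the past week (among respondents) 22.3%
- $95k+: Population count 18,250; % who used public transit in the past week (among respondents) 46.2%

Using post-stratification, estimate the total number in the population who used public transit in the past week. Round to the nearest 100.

9,900

Apply each group's respondent rate to its population count:
  under $35k: 3,500 × 21.9% = 766.5
  $35–94k: 3,250 × 22.3% = 724.75
  $95k+: 18,250 × 46.2% = 8431.5
Estimated total = 9922.75 → 9,900.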